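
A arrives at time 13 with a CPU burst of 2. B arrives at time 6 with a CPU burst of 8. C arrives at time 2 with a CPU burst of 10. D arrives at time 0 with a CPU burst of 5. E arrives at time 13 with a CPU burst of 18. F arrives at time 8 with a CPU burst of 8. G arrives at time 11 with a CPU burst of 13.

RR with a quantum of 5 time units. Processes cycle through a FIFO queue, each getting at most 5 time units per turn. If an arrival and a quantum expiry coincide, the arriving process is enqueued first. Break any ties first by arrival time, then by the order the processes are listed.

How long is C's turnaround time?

Gantt: | D 0-5 | C 5-10 | B 10-15 | F 15-20 | C 20-25 | G 25-30 | A 30-32 | E 32-37 | B 37-40 | F 40-43 | G 43-48 | E 48-53 | G 53-56 | E 56-64 |
Completion: A=32  B=40  C=25  D=5  E=64  F=43  G=56
Turnaround (C−A): A=19  B=34  C=23  D=5  E=51  F=35  G=45
Turnaround(C) = completion − arrival = 25 − 2 = 23

23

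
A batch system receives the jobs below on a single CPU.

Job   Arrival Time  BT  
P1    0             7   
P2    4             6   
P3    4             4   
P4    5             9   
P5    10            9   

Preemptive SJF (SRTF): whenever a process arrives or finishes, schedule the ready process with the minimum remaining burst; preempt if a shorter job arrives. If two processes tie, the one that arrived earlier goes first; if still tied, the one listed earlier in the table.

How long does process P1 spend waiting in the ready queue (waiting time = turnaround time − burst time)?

0

Timeline: | P1 0-7 | P3 7-11 | P2 11-17 | P4 17-26 | P5 26-35 |
Completion: P1=7  P2=17  P3=11  P4=26  P5=35
Turnaround (C−A): P1=7  P2=13  P3=7  P4=21  P5=25
Waiting(P1) = turnaround − burst = 7 − 7 = 0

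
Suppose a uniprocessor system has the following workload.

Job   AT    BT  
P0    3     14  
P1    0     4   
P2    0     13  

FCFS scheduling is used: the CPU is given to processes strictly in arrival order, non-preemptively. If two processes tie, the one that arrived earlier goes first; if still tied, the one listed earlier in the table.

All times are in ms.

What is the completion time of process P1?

4

Schedule: | P1 0-4 | P2 4-17 | P0 17-31 |
Completion: P0=31  P1=4  P2=17
Turnaround (C−A): P0=28  P1=4  P2=17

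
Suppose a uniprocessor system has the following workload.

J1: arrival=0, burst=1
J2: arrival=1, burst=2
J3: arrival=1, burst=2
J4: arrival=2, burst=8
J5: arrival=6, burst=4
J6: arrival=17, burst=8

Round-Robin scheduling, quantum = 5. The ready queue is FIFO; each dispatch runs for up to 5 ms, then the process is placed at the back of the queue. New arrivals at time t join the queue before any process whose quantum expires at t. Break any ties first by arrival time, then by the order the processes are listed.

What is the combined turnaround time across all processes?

38

Timeline: | J1 0-1 | J2 1-3 | J3 3-5 | J4 5-10 | J5 10-14 | J4 14-17 | J6 17-25 |
Completion: J1=1  J2=3  J3=5  J4=17  J5=14  J6=25
Turnaround (C−A): J1=1  J2=2  J3=4  J4=15  J5=8  J6=8
Turnaround = completion − arrival: J1=1, J2=2, J3=4, J4=15, J5=8, J6=8
Total turnaround = 1 + 2 + 4 + 15 + 8 + 8 = 38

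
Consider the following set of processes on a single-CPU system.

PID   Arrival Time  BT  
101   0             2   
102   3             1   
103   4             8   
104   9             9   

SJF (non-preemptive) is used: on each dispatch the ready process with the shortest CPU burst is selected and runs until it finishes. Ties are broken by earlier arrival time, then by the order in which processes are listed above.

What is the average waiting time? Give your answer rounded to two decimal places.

Schedule: | 101 0-2 | idle 2-3 | 102 3-4 | 103 4-12 | 104 12-21 |
Completion: 101=2  102=4  103=12  104=21
Turnaround (C−A): 101=2  102=1  103=8  104=12
Waiting times: 101=0, 102=0, 103=0, 104=3
Average waiting = (0+0+0+3) / 4 = 3/4 = 0.75

0.75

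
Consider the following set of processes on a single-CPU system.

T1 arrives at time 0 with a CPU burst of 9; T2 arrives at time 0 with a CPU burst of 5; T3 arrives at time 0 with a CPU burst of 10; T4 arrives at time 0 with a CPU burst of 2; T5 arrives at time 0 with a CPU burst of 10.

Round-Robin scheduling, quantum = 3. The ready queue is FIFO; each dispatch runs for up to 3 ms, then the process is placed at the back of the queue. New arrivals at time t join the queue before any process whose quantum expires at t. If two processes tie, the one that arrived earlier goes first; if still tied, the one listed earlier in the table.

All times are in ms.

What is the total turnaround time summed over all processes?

129

Gantt: | T1 0-3 | T2 3-6 | T3 6-9 | T4 9-11 | T5 11-14 | T1 14-17 | T2 17-19 | T3 19-22 | T5 22-25 | T1 25-28 | T3 28-31 | T5 31-34 | T3 34-35 | T5 35-36 |
Completion: T1=28  T2=19  T3=35  T4=11  T5=36
Turnaround = completion − arrival: T1=28, T2=19, T3=35, T4=11, T5=36
Total turnaround = 28 + 19 + 35 + 11 + 36 = 129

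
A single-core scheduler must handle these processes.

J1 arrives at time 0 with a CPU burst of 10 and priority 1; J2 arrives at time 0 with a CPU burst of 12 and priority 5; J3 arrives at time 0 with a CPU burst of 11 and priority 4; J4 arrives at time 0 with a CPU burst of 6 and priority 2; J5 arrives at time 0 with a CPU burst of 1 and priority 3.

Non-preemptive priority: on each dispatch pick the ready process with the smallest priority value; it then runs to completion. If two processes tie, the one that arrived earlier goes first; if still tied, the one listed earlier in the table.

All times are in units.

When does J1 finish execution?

Timeline: | J1 0-10 | J4 10-16 | J5 16-17 | J3 17-28 | J2 28-40 |
Completion: J1=10  J2=40  J3=28  J4=16  J5=17
Turnaround (C−A): J1=10  J2=40  J3=28  J4=16  J5=17

10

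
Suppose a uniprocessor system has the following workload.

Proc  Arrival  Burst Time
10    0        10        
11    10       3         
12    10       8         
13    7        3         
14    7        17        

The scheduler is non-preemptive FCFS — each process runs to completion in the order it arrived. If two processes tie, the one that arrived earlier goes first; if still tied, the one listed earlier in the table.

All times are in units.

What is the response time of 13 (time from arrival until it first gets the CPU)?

3

Timeline: | 10 0-10 | 13 10-13 | 14 13-30 | 11 30-33 | 12 33-41 |
Completion: 10=10  11=33  12=41  13=13  14=30
Response(13) = first start − arrival = 10 − 7 = 3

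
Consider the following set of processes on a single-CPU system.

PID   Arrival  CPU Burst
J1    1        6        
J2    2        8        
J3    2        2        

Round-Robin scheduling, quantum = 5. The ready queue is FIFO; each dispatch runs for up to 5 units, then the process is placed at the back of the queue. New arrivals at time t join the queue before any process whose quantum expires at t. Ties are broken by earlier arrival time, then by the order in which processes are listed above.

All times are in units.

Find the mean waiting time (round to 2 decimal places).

7.67

Timeline: | idle 0-1 | J1 1-6 | J2 6-11 | J3 11-13 | J1 13-14 | J2 14-17 |
Completion: J1=14  J2=17  J3=13
Turnaround (C−A): J1=13  J2=15  J3=11
Waiting times: J1=7, J2=7, J3=9
Average waiting = (7+7+9) / 3 = 23/3 = 7.67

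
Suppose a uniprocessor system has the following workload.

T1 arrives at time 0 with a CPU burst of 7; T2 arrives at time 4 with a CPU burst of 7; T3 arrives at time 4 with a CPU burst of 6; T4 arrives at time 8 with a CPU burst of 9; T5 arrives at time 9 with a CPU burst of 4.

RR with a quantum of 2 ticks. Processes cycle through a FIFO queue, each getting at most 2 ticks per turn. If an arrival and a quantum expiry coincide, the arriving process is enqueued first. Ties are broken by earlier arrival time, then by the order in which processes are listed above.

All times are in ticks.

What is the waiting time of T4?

Schedule: | T1 0-4 | T2 4-6 | T3 6-8 | T1 8-10 | T2 10-12 | T4 12-14 | T3 14-16 | T5 16-18 | T1 18-19 | T2 19-21 | T4 21-23 | T3 23-25 | T5 25-27 | T2 27-28 | T4 28-33 |
Completion: T1=19  T2=28  T3=25  T4=33  T5=27
Waiting(T4) = turnaround − burst = 25 − 9 = 16

16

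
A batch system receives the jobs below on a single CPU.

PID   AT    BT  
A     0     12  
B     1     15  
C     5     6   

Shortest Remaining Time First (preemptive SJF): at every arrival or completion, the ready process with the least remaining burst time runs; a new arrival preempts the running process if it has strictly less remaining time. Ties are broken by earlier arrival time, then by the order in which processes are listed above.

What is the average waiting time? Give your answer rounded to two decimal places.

Gantt: | A 0-5 | C 5-11 | A 11-18 | B 18-33 |
Completion: A=18  B=33  C=11
Turnaround (C−A): A=18  B=32  C=6
Waiting times: A=6, B=17, C=0
Average waiting = (6+17+0) / 3 = 23/3 = 7.67

7.67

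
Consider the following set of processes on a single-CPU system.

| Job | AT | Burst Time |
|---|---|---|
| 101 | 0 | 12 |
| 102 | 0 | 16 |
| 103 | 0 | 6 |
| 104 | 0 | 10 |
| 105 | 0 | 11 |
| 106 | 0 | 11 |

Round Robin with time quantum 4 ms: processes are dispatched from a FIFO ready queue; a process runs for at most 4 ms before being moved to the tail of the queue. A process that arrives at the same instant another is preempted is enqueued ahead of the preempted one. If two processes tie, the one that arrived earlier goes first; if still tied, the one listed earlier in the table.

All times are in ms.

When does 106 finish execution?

Gantt: | 101 0-4 | 102 4-8 | 103 8-12 | 104 12-16 | 105 16-20 | 106 20-24 | 101 24-28 | 102 28-32 | 103 32-34 | 104 34-38 | 105 38-42 | 106 42-46 | 101 46-50 | 102 50-54 | 104 54-56 | 105 56-59 | 106 59-62 | 102 62-66 |
Completion: 101=50  102=66  103=34  104=56  105=59  106=62

62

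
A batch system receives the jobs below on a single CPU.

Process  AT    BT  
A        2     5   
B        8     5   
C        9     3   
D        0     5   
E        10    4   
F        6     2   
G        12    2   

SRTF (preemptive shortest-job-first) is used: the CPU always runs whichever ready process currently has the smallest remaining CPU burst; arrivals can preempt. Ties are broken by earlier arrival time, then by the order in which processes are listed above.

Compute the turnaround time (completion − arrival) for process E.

Timeline: | D 0-5 | A 5-6 | F 6-8 | A 8-12 | G 12-14 | C 14-17 | E 17-21 | B 21-26 |
Completion: A=12  B=26  C=17  D=5  E=21  F=8  G=14
Turnaround (C−A): A=10  B=18  C=8  D=5  E=11  F=2  G=2
Turnaround(E) = completion − arrival = 21 − 10 = 11

11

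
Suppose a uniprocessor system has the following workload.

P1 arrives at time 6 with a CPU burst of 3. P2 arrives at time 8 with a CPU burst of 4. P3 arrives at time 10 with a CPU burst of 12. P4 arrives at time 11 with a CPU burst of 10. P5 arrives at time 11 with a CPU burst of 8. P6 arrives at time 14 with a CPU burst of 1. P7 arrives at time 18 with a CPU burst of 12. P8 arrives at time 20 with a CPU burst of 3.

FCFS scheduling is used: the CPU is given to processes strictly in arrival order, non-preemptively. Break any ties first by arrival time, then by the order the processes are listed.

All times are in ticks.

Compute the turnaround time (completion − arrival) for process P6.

Schedule: | idle 0-6 | P1 6-9 | P2 9-13 | P3 13-25 | P4 25-35 | P5 35-43 | P6 43-44 | P7 44-56 | P8 56-59 |
Completion: P1=9  P2=13  P3=25  P4=35  P5=43  P6=44  P7=56  P8=59
Turnaround(P6) = completion − arrival = 44 − 14 = 30

30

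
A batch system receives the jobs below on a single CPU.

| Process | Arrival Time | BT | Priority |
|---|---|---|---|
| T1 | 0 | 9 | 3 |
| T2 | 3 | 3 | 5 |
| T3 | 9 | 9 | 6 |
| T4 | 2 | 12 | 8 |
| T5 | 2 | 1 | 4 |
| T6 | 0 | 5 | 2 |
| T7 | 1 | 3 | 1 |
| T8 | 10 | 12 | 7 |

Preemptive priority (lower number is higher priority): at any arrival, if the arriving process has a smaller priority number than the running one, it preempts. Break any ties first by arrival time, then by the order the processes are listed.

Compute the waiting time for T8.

Gantt: | T6 0-1 | T7 1-4 | T6 4-8 | T1 8-17 | T5 17-18 | T2 18-21 | T3 21-30 | T8 30-42 | T4 42-54 |
Completion: T1=17  T2=21  T3=30  T4=54  T5=18  T6=8  T7=4  T8=42
Turnaround (C−A): T1=17  T2=18  T3=21  T4=52  T5=16  T6=8  T7=3  T8=32
Waiting(T8) = turnaround − burst = 32 − 12 = 20

20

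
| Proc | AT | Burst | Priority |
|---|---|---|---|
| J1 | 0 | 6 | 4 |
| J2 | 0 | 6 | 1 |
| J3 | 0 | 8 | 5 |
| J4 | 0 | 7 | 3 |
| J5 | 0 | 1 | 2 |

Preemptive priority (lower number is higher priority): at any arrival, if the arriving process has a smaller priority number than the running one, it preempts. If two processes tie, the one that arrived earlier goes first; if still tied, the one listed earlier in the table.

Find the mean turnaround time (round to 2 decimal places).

Gantt: | J2 0-6 | J5 6-7 | J4 7-14 | J1 14-20 | J3 20-28 |
Completion: J1=20  J2=6  J3=28  J4=14  J5=7
Turnaround (C−A): J1=20  J2=6  J3=28  J4=14  J5=7
Turnaround times: J1=20, J2=6, J3=28, J4=14, J5=7
Average turnaround = (20+6+28+14+7) / 5 = 75/5 = 15.00

15.00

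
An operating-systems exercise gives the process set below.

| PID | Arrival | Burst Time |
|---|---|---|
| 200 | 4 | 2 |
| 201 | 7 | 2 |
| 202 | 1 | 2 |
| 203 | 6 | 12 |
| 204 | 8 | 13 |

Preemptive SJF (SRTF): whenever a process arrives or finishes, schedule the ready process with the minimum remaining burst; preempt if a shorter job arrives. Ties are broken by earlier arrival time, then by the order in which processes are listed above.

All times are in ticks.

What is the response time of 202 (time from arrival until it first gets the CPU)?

Gantt: | idle 0-1 | 202 1-3 | idle 3-4 | 200 4-6 | 203 6-7 | 201 7-9 | 203 9-20 | 204 20-33 |
Completion: 200=6  201=9  202=3  203=20  204=33
Turnaround (C−A): 200=2  201=2  202=2  203=14  204=25
Response(202) = first start − arrival = 1 − 1 = 0

0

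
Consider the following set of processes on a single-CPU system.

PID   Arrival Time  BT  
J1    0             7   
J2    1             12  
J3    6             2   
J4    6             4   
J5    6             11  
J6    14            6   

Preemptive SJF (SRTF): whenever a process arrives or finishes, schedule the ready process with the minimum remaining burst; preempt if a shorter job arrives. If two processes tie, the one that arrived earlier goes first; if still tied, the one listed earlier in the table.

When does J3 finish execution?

9

Gantt: | J1 0-7 | J3 7-9 | J4 9-13 | J5 13-14 | J6 14-20 | J5 20-30 | J2 30-42 |
Completion: J1=7  J2=42  J3=9  J4=13  J5=30  J6=20
Turnaround (C−A): J1=7  J2=41  J3=3  J4=7  J5=24  J6=6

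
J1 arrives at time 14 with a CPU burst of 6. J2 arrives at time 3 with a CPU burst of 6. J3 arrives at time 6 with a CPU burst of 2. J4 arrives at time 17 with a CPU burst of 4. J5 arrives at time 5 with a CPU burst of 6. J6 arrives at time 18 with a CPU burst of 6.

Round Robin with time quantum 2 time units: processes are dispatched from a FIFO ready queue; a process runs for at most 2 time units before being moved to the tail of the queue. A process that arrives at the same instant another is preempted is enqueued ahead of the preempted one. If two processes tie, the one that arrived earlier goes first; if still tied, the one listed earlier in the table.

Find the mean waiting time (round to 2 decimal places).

6.83

Schedule: | idle 0-3 | J2 3-5 | J5 5-7 | J2 7-9 | J3 9-11 | J5 11-13 | J2 13-15 | J5 15-17 | J1 17-19 | J4 19-21 | J6 21-23 | J1 23-25 | J4 25-27 | J6 27-29 | J1 29-31 | J6 31-33 |
Completion: J1=31  J2=15  J3=11  J4=27  J5=17  J6=33
Waiting times: J1=11, J2=6, J3=3, J4=6, J5=6, J6=9
Average waiting = (11+6+3+6+6+9) / 6 = 41/6 = 6.83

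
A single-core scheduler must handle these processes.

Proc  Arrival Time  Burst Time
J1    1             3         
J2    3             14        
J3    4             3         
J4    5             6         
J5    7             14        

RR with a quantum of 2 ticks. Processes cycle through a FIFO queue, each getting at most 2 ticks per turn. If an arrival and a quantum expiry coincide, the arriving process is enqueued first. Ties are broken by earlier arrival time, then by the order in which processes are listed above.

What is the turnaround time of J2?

34

Gantt: | idle 0-1 | J1 1-3 | J2 3-5 | J1 5-6 | J3 6-8 | J4 8-10 | J2 10-12 | J5 12-14 | J3 14-15 | J4 15-17 | J2 17-19 | J5 19-21 | J4 21-23 | J2 23-25 | J5 25-27 | J2 27-29 | J5 29-31 | J2 31-33 | J5 33-35 | J2 35-37 | J5 37-41 |
Completion: J1=6  J2=37  J3=15  J4=23  J5=41
Turnaround (C−A): J1=5  J2=34  J3=11  J4=18  J5=34
Turnaround(J2) = completion − arrival = 37 − 3 = 34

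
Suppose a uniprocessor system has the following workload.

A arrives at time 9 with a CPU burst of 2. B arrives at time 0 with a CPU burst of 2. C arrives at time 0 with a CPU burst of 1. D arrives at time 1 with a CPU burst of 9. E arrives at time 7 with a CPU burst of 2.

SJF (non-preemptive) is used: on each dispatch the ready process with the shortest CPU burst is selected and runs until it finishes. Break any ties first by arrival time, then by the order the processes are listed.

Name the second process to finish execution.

Timeline: | C 0-1 | B 1-3 | D 3-12 | E 12-14 | A 14-16 |
Completion: A=16  B=3  C=1  D=12  E=14
Finish order: C → B → D → E → A

B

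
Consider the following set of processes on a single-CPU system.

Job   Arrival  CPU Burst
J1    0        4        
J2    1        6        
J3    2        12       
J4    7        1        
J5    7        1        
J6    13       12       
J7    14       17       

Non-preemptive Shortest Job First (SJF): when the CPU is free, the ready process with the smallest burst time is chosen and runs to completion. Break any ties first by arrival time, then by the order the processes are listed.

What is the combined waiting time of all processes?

53

Timeline: | J1 0-4 | J2 4-10 | J4 10-11 | J5 11-12 | J3 12-24 | J6 24-36 | J7 36-53 |
Completion: J1=4  J2=10  J3=24  J4=11  J5=12  J6=36  J7=53
Turnaround (C−A): J1=4  J2=9  J3=22  J4=4  J5=5  J6=23  J7=39
Waiting = turnaround − burst: J1=0, J2=3, J3=10, J4=3, J5=4, J6=11, J7=22
Total waiting = 0 + 3 + 10 + 3 + 4 + 11 + 22 = 53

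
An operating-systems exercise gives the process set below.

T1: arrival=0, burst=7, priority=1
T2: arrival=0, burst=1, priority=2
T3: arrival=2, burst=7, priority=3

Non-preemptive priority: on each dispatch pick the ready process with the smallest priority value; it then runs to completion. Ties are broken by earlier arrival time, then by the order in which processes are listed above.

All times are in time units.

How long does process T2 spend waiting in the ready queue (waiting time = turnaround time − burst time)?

Schedule: | T1 0-7 | T2 7-8 | T3 8-15 |
Completion: T1=7  T2=8  T3=15
Waiting(T2) = turnaround − burst = 8 − 1 = 7

7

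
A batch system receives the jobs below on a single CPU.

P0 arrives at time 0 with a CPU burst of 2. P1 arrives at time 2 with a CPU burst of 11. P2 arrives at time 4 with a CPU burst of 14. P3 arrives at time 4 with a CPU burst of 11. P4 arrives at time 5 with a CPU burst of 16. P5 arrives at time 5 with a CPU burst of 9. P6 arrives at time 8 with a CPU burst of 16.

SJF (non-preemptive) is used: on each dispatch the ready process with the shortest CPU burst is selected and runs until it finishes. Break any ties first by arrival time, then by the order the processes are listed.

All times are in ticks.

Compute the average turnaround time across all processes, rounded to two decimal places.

33.00

Timeline: | P0 0-2 | P1 2-13 | P5 13-22 | P3 22-33 | P2 33-47 | P4 47-63 | P6 63-79 |
Completion: P0=2  P1=13  P2=47  P3=33  P4=63  P5=22  P6=79
Turnaround (C−A): P0=2  P1=11  P2=43  P3=29  P4=58  P5=17  P6=71
Turnaround times: P0=2, P1=11, P2=43, P3=29, P4=58, P5=17, P6=71
Average turnaround = (2+11+43+29+58+17+71) / 7 = 231/7 = 33.00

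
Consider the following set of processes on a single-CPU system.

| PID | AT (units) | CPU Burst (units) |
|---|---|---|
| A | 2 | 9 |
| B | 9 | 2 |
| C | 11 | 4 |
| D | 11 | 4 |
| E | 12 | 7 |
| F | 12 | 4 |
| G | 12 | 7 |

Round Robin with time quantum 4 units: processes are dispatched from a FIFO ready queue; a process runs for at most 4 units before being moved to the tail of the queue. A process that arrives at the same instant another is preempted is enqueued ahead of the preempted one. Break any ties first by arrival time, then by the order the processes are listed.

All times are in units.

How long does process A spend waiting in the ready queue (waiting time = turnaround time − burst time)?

Schedule: | idle 0-2 | A 2-10 | B 10-12 | A 12-13 | C 13-17 | D 17-21 | E 21-25 | F 25-29 | G 29-33 | E 33-36 | G 36-39 |
Completion: A=13  B=12  C=17  D=21  E=36  F=29  G=39
Turnaround (C−A): A=11  B=3  C=6  D=10  E=24  F=17  G=27
Waiting(A) = turnaround − burst = 11 − 9 = 2

2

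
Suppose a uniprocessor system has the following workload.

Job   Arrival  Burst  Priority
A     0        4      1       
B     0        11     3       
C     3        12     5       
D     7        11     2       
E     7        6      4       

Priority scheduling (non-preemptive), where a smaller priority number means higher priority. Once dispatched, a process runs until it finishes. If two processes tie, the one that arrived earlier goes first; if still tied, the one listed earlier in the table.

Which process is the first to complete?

Gantt: | A 0-4 | B 4-15 | D 15-26 | E 26-32 | C 32-44 |
Completion: A=4  B=15  C=44  D=26  E=32
Finish order: A → B → D → E → C

A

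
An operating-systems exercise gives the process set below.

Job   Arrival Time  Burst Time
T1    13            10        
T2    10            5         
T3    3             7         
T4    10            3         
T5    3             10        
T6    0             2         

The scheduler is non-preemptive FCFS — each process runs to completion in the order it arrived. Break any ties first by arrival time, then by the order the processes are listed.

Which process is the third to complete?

Gantt: | T6 0-2 | idle 2-3 | T3 3-10 | T5 10-20 | T2 20-25 | T4 25-28 | T1 28-38 |
Completion: T1=38  T2=25  T3=10  T4=28  T5=20  T6=2
Turnaround (C−A): T1=25  T2=15  T3=7  T4=18  T5=17  T6=2
Finish order: T6 → T3 → T5 → T2 → T4 → T1

T5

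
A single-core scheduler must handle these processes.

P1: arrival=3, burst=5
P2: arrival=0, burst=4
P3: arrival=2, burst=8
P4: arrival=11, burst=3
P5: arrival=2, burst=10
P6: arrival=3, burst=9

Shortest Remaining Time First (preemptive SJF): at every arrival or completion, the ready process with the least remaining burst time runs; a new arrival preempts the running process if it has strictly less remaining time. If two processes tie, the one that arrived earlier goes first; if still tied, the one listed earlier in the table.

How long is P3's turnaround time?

18

Timeline: | P2 0-4 | P1 4-9 | P3 9-11 | P4 11-14 | P3 14-20 | P6 20-29 | P5 29-39 |
Completion: P1=9  P2=4  P3=20  P4=14  P5=39  P6=29
Turnaround (C−A): P1=6  P2=4  P3=18  P4=3  P5=37  P6=26
Turnaround(P3) = completion − arrival = 20 − 2 = 18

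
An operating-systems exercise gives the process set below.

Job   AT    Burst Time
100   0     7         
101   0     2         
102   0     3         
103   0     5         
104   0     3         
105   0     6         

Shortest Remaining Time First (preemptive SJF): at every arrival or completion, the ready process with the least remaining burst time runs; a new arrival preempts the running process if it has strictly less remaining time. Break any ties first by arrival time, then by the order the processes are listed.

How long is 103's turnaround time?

13

Schedule: | 101 0-2 | 102 2-5 | 104 5-8 | 103 8-13 | 105 13-19 | 100 19-26 |
Completion: 100=26  101=2  102=5  103=13  104=8  105=19
Turnaround (C−A): 100=26  101=2  102=5  103=13  104=8  105=19
Turnaround(103) = completion − arrival = 13 − 0 = 13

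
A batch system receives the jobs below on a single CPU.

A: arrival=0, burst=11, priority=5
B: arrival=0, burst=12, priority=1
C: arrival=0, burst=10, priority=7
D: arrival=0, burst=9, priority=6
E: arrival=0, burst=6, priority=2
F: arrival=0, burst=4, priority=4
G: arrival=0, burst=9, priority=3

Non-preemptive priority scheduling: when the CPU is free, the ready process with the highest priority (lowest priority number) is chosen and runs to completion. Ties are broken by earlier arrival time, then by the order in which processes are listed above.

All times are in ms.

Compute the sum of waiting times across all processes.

181

Schedule: | B 0-12 | E 12-18 | G 18-27 | F 27-31 | A 31-42 | D 42-51 | C 51-61 |
Completion: A=42  B=12  C=61  D=51  E=18  F=31  G=27
Waiting = turnaround − burst: A=31, B=0, C=51, D=42, E=12, F=27, G=18
Total waiting = 31 + 0 + 51 + 42 + 12 + 27 + 18 = 181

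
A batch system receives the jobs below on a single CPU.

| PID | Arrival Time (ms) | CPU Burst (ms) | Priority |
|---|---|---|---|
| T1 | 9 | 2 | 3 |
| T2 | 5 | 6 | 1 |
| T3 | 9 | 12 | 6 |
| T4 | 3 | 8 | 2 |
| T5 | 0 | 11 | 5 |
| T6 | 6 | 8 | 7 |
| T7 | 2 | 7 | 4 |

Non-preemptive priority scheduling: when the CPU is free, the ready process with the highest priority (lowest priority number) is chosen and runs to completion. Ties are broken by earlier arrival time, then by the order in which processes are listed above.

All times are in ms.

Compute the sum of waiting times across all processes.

126

Timeline: | T5 0-11 | T2 11-17 | T4 17-25 | T1 25-27 | T7 27-34 | T3 34-46 | T6 46-54 |
Completion: T1=27  T2=17  T3=46  T4=25  T5=11  T6=54  T7=34
Waiting = turnaround − burst: T1=16, T2=6, T3=25, T4=14, T5=0, T6=40, T7=25
Total waiting = 16 + 6 + 25 + 14 + 0 + 40 + 25 = 126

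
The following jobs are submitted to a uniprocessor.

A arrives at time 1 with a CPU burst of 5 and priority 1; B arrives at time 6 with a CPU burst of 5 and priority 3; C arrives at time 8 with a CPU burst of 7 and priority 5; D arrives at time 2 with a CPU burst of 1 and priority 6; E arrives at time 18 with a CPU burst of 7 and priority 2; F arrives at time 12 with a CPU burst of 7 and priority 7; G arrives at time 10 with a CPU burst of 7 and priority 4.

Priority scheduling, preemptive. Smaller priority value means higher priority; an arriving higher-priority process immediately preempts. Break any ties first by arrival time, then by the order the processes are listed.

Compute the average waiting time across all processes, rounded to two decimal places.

Timeline: | idle 0-1 | A 1-6 | B 6-11 | G 11-18 | E 18-25 | C 25-32 | D 32-33 | F 33-40 |
Completion: A=6  B=11  C=32  D=33  E=25  F=40  G=18
Turnaround (C−A): A=5  B=5  C=24  D=31  E=7  F=28  G=8
Waiting times: A=0, B=0, C=17, D=30, E=0, F=21, G=1
Average waiting = (0+0+17+30+0+21+1) / 7 = 69/7 = 9.86

9.86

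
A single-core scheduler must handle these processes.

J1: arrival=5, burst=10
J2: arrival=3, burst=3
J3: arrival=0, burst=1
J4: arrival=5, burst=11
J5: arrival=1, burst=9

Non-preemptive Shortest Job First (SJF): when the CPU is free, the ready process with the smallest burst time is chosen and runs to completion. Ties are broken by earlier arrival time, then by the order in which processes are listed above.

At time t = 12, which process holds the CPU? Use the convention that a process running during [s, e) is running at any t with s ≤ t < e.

Timeline: | J3 0-1 | J5 1-10 | J2 10-13 | J1 13-23 | J4 23-34 |
Completion: J1=23  J2=13  J3=1  J4=34  J5=10
Turnaround (C−A): J1=18  J2=10  J3=1  J4=29  J5=9

J2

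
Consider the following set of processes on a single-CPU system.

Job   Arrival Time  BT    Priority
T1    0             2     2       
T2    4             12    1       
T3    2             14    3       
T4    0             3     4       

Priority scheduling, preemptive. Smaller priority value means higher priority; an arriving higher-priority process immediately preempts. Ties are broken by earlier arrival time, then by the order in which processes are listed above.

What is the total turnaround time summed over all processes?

71

Timeline: | T1 0-2 | T3 2-4 | T2 4-16 | T3 16-28 | T4 28-31 |
Completion: T1=2  T2=16  T3=28  T4=31
Turnaround (C−A): T1=2  T2=12  T3=26  T4=31
Turnaround = completion − arrival: T1=2, T2=12, T3=26, T4=31
Total turnaround = 2 + 12 + 26 + 31 = 71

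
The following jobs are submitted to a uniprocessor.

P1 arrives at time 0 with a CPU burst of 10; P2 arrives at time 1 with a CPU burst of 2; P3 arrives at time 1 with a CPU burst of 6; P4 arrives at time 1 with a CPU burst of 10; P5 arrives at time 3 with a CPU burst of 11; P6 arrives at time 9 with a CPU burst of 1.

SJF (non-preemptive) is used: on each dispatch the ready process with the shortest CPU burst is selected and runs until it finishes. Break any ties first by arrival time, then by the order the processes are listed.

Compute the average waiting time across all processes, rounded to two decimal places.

Gantt: | P1 0-10 | P6 10-11 | P2 11-13 | P3 13-19 | P4 19-29 | P5 29-40 |
Completion: P1=10  P2=13  P3=19  P4=29  P5=40  P6=11
Waiting times: P1=0, P2=10, P3=12, P4=18, P5=26, P6=1
Average waiting = (0+10+12+18+26+1) / 6 = 67/6 = 11.17

11.17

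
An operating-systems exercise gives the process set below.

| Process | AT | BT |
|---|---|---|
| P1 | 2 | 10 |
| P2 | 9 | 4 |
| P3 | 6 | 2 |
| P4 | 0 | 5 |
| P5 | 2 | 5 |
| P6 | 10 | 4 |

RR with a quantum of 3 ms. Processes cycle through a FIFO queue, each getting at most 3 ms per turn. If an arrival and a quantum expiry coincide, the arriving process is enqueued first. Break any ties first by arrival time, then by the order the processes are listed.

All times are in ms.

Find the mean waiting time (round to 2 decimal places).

12.17

Gantt: | P4 0-3 | P1 3-6 | P5 6-9 | P4 9-11 | P3 11-13 | P1 13-16 | P2 16-19 | P5 19-21 | P6 21-24 | P1 24-27 | P2 27-28 | P6 28-29 | P1 29-30 |
Completion: P1=30  P2=28  P3=13  P4=11  P5=21  P6=29
Waiting times: P1=18, P2=15, P3=5, P4=6, P5=14, P6=15
Average waiting = (18+15+5+6+14+15) / 6 = 73/6 = 12.17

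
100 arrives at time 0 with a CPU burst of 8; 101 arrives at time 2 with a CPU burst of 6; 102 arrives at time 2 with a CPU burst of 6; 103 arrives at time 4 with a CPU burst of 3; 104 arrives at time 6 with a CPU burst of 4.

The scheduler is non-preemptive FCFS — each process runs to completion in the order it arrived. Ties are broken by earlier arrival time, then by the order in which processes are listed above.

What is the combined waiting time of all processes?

51

Timeline: | 100 0-8 | 101 8-14 | 102 14-20 | 103 20-23 | 104 23-27 |
Completion: 100=8  101=14  102=20  103=23  104=27
Turnaround (C−A): 100=8  101=12  102=18  103=19  104=21
Waiting = turnaround − burst: 100=0, 101=6, 102=12, 103=16, 104=17
Total waiting = 0 + 6 + 12 + 16 + 17 = 51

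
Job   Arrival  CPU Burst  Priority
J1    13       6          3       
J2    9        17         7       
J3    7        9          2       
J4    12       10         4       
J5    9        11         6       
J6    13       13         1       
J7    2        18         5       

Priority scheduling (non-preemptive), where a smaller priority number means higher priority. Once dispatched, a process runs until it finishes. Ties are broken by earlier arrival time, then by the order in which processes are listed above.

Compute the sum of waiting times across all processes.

Schedule: | idle 0-2 | J7 2-20 | J6 20-33 | J3 33-42 | J1 42-48 | J4 48-58 | J5 58-69 | J2 69-86 |
Completion: J1=48  J2=86  J3=42  J4=58  J5=69  J6=33  J7=20
Waiting = turnaround − burst: J1=29, J2=60, J3=26, J4=36, J5=49, J6=7, J7=0
Total waiting = 29 + 60 + 26 + 36 + 49 + 7 + 0 = 207

207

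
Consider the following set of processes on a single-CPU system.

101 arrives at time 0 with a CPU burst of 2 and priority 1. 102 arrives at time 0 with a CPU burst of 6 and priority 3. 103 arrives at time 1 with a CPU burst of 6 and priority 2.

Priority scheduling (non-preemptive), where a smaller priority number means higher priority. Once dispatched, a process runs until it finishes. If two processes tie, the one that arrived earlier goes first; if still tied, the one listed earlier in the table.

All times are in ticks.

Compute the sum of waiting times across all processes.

9

Schedule: | 101 0-2 | 103 2-8 | 102 8-14 |
Completion: 101=2  102=14  103=8
Turnaround (C−A): 101=2  102=14  103=7
Waiting = turnaround − burst: 101=0, 102=8, 103=1
Total waiting = 0 + 8 + 1 = 9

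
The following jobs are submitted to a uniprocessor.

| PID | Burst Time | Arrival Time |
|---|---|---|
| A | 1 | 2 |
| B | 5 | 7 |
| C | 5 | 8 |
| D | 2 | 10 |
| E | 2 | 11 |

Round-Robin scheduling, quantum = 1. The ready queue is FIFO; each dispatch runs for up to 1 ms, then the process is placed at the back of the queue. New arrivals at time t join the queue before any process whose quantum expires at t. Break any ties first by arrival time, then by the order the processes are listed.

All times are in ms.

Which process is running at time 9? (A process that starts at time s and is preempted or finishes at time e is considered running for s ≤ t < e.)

B

Timeline: | idle 0-2 | A 2-3 | idle 3-7 | B 7-8 | C 8-9 | B 9-10 | C 10-11 | D 11-12 | B 12-13 | E 13-14 | C 14-15 | D 15-16 | B 16-17 | E 17-18 | C 18-19 | B 19-20 | C 20-21 |
Completion: A=3  B=20  C=21  D=16  E=18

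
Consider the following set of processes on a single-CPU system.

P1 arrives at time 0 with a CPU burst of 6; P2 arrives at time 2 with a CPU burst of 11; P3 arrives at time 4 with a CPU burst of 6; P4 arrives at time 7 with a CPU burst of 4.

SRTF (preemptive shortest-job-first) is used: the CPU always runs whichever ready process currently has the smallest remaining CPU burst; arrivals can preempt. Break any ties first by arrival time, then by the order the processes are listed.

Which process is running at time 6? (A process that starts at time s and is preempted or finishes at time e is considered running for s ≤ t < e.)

P3

Gantt: | P1 0-6 | P3 6-7 | P4 7-11 | P3 11-16 | P2 16-27 |
Completion: P1=6  P2=27  P3=16  P4=11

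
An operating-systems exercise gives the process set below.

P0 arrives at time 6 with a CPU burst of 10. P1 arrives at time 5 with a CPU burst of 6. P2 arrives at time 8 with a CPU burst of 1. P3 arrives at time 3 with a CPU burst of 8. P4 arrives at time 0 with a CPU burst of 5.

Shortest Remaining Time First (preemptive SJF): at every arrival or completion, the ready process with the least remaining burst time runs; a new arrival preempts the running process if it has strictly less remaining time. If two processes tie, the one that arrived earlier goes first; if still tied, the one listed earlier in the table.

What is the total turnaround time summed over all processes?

Schedule: | P4 0-5 | P1 5-8 | P2 8-9 | P1 9-12 | P3 12-20 | P0 20-30 |
Completion: P0=30  P1=12  P2=9  P3=20  P4=5
Turnaround = completion − arrival: P0=24, P1=7, P2=1, P3=17, P4=5
Total turnaround = 24 + 7 + 1 + 17 + 5 = 54

54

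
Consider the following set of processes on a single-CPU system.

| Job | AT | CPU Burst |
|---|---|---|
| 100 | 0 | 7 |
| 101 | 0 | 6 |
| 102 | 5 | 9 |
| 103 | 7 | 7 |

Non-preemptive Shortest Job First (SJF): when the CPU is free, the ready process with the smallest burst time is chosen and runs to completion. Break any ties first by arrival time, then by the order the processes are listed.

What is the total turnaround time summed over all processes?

56

Schedule: | 101 0-6 | 100 6-13 | 103 13-20 | 102 20-29 |
Completion: 100=13  101=6  102=29  103=20
Turnaround (C−A): 100=13  101=6  102=24  103=13
Turnaround = completion − arrival: 100=13, 101=6, 102=24, 103=13
Total turnaround = 13 + 6 + 24 + 13 = 56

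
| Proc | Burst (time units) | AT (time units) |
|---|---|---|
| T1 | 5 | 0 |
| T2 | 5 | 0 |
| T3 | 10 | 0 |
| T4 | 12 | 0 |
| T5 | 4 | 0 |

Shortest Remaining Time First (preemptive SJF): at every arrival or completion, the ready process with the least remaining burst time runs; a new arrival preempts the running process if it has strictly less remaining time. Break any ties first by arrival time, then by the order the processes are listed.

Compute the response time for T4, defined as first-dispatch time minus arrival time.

24

Gantt: | T5 0-4 | T1 4-9 | T2 9-14 | T3 14-24 | T4 24-36 |
Completion: T1=9  T2=14  T3=24  T4=36  T5=4
Turnaround (C−A): T1=9  T2=14  T3=24  T4=36  T5=4
Response(T4) = first start − arrival = 24 − 0 = 24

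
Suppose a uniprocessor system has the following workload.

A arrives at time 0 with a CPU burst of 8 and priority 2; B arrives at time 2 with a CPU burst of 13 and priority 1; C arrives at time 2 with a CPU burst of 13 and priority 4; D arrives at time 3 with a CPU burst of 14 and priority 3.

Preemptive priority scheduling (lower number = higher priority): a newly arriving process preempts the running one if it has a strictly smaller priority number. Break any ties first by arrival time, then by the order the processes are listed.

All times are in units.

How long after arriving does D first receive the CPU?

18

Schedule: | A 0-2 | B 2-15 | A 15-21 | D 21-35 | C 35-48 |
Completion: A=21  B=15  C=48  D=35
Turnaround (C−A): A=21  B=13  C=46  D=32
Response(D) = first start − arrival = 21 − 3 = 18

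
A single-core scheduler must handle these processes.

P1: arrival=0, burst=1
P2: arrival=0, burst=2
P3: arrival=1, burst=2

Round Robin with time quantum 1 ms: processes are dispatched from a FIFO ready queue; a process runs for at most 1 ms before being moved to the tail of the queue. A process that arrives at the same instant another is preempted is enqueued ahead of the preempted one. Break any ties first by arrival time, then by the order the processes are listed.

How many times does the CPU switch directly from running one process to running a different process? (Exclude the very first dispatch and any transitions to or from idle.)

4

Timeline: | P1 0-1 | P2 1-2 | P3 2-3 | P2 3-4 | P3 4-5 |
Completion: P1=1  P2=4  P3=5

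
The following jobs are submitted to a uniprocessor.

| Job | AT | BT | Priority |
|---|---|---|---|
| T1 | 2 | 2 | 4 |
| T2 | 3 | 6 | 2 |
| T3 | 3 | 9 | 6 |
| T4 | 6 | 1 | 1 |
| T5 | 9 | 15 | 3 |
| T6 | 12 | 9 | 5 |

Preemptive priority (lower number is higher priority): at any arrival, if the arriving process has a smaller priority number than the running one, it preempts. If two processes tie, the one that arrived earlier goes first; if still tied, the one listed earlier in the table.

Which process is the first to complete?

Schedule: | idle 0-2 | T1 2-3 | T2 3-6 | T4 6-7 | T2 7-10 | T5 10-25 | T1 25-26 | T6 26-35 | T3 35-44 |
Completion: T1=26  T2=10  T3=44  T4=7  T5=25  T6=35
Turnaround (C−A): T1=24  T2=7  T3=41  T4=1  T5=16  T6=23
Finish order: T4 → T2 → T5 → T1 → T6 → T3

T4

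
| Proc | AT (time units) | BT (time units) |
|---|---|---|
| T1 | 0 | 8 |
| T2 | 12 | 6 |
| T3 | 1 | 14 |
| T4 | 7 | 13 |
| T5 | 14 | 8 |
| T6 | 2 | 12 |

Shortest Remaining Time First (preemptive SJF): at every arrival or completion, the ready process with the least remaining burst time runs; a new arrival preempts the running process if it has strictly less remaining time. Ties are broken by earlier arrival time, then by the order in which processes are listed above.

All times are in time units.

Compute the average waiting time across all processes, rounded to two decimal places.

16.17

Timeline: | T1 0-8 | T6 8-12 | T2 12-18 | T6 18-26 | T5 26-34 | T4 34-47 | T3 47-61 |
Completion: T1=8  T2=18  T3=61  T4=47  T5=34  T6=26
Waiting times: T1=0, T2=0, T3=46, T4=27, T5=12, T6=12
Average waiting = (0+0+46+27+12+12) / 6 = 97/6 = 16.17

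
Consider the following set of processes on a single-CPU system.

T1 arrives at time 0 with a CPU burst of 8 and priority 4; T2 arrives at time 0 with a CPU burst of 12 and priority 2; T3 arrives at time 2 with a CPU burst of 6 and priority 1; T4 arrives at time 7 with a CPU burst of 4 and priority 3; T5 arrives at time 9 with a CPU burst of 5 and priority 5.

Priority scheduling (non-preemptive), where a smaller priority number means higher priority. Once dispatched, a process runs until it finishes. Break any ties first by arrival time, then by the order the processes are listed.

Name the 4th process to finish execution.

Schedule: | T2 0-12 | T3 12-18 | T4 18-22 | T1 22-30 | T5 30-35 |
Completion: T1=30  T2=12  T3=18  T4=22  T5=35
Finish order: T2 → T3 → T4 → T1 → T5

T1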